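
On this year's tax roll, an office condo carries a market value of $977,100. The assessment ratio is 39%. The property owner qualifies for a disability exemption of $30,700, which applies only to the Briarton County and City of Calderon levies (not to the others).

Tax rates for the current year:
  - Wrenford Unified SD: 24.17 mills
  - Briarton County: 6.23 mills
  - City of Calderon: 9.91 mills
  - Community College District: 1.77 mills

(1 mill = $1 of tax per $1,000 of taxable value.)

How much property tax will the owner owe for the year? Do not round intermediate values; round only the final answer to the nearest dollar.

$15,540

Assessed value = $977,100 × 0.39 = $381,069
Wrenford Unified SD: $381,069 × 0.02417 = $9,210.43773
Briarton County: ($381,069 − $30,700) × 0.00623 = $350,369 × 0.00623 = $2,182.79887
City of Calderon: ($381,069 − $30,700) × 0.00991 = $350,369 × 0.00991 = $3,472.15679
Community College District: $381,069 × 0.00177 = $674.49213
Total = $15,539.88552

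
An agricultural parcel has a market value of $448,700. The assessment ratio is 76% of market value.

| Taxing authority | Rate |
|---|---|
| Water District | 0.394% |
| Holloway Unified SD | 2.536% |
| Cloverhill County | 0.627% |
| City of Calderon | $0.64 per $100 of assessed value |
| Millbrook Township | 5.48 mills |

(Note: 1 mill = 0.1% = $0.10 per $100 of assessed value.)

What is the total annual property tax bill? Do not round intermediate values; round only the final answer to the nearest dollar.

Assessed value = $448,700 × 0.76 = $341,012
Water District: $341,012 × 0.00394 = $1,343.58728
Holloway Unified SD: $341,012 × 0.02536 = $8,648.06432
Cloverhill County: $341,012 × 0.00627 = $2,138.14524
City of Calderon: $341,012 × 0.0064 = $2,182.4768
Millbrook Township: $341,012 × 0.00548 = $1,868.74576
Total = $16,181.0194

$16,181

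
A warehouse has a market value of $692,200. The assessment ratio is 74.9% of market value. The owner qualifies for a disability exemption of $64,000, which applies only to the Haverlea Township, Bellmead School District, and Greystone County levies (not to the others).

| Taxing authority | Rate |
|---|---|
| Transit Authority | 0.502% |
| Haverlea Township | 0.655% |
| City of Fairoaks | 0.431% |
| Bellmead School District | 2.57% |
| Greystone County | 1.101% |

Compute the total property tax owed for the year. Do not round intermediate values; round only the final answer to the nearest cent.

$24,497.06

Assessed value = $692,200 × 0.749 = $518,457.8
Transit Authority: $518,457.8 × 0.00502 = $2,602.658156
Haverlea Township: ($518,457.8 − $64,000) × 0.00655 = $454,457.8 × 0.00655 = $2,976.69859
City of Fairoaks: $518,457.8 × 0.00431 = $2,234.553118
Bellmead School District: ($518,457.8 − $64,000) × 0.0257 = $454,457.8 × 0.0257 = $11,679.56546
Greystone County: ($518,457.8 − $64,000) × 0.01101 = $454,457.8 × 0.01101 = $5,003.580378
Total = $24,497.055702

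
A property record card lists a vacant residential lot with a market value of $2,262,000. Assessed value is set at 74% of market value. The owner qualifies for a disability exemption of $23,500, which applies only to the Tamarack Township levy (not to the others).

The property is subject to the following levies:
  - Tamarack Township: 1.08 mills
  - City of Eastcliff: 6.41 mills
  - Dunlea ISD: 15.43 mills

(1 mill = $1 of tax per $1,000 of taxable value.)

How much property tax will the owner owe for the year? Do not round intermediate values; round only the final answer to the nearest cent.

$38,339.95

Assessed value = $2,262,000 × 0.74 = $1,673,880
Tamarack Township: ($1,673,880 − $23,500) × 0.00108 = $1,650,380 × 0.00108 = $1,782.4104
City of Eastcliff: $1,673,880 × 0.00641 = $10,729.5708
Dunlea ISD: $1,673,880 × 0.01543 = $25,827.9684
Total = $38,339.9496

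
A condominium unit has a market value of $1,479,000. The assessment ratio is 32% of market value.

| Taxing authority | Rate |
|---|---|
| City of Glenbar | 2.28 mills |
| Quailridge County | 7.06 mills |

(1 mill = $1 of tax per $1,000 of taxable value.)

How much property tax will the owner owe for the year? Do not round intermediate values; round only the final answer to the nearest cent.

$4,420.44

Assessed value = $1,479,000 × 0.32 = $473,280
City of Glenbar: $473,280 × 0.00228 = $1,079.0784
Quailridge County: $473,280 × 0.00706 = $3,341.3568
Total = $1,079.0784 + $3,341.3568 = $4,420.4352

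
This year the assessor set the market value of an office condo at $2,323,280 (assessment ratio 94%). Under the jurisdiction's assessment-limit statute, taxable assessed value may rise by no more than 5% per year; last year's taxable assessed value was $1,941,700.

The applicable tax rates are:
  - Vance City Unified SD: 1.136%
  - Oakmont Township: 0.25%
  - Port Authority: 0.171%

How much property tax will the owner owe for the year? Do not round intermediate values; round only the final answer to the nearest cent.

Uncapped assessed value = $2,323,280 × 0.94 = $2,183,883.2
Cap limit = $1,941,700 × 1.05 = $2,038,785
Taxable assessed value = min($2,183,883.2, $2,038,785) = $2,038,785 (cap binds)
Vance City Unified SD: $2,038,785 × 0.01136 = $23,160.5976
Oakmont Township: $2,038,785 × 0.0025 = $5,096.9625
Port Authority: $2,038,785 × 0.00171 = $3,486.32235
Total = $31,743.88245

$31,743.88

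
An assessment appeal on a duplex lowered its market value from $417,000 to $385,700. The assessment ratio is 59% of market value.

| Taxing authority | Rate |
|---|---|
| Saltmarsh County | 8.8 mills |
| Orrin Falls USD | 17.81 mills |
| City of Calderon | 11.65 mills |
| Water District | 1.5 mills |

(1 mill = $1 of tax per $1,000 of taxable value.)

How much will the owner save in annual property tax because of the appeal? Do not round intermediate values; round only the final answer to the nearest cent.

$734.25

Old assessed value = $417,000 × 0.59 = $246,030
New assessed value = $385,700 × 0.59 = $227,563
Combined rate = 0.0088 + 0.01781 + 0.01165 + 0.0015 = 0.03976
Old tax = $246,030 × 0.03976 = $9,782.1528
New tax = $227,563 × 0.03976 = $9,047.90488
Reduction = $9,782.1528 − $9,047.90488 = $734.24792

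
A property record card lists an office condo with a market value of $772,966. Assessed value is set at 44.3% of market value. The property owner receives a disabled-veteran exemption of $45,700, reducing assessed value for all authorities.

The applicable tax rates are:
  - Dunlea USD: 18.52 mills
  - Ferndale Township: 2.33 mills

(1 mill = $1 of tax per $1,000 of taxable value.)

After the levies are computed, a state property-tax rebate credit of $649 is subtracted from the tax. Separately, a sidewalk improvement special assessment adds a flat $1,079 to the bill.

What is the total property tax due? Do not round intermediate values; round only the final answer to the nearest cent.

Assessed value = $772,966 × 0.443 = $342,423.938
Taxable value = $342,423.938 − $45,700 = $296,723.938
Dunlea USD: $296,723.938 × 0.01852 = $5,495.32733176
Ferndale Township: $296,723.938 × 0.00233 = $691.36677554
Levies subtotal = $6,186.6941073
After credit = $6,186.6941073 − $649 = $5,537.6941073
Total = $5,537.6941073 + $1,079 = $6,616.6941073

$6,616.69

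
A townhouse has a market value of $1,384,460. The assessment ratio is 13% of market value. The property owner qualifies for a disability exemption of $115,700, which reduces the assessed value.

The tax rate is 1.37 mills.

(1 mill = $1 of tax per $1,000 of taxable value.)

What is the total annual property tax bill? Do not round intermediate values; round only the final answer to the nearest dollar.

$88

Assessed value = $1,384,460 × 0.13 = $179,979.8
Taxable value = $179,979.8 − $115,700 = $64,279.8
Tax = $64,279.8 × 0.00137 = $88.063326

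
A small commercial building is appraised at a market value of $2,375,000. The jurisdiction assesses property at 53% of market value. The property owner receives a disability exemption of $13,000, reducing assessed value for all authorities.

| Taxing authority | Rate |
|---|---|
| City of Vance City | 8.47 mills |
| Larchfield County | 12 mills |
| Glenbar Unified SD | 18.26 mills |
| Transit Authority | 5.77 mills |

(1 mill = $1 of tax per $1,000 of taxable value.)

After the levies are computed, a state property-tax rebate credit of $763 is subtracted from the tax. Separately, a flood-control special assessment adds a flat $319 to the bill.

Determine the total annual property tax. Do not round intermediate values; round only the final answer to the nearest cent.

$54,991.88

Assessed value = $2,375,000 × 0.53 = $1,258,750
Taxable value = $1,258,750 − $13,000 = $1,245,750
City of Vance City: $1,245,750 × 0.00847 = $10,551.5025
Larchfield County: $1,245,750 × 0.012 = $14,949
Glenbar Unified SD: $1,245,750 × 0.01826 = $22,747.395
Transit Authority: $1,245,750 × 0.00577 = $7,187.9775
Levies subtotal = $55,435.875
After credit = $55,435.875 − $763 = $54,672.875
Total = $54,672.875 + $319 = $54,991.875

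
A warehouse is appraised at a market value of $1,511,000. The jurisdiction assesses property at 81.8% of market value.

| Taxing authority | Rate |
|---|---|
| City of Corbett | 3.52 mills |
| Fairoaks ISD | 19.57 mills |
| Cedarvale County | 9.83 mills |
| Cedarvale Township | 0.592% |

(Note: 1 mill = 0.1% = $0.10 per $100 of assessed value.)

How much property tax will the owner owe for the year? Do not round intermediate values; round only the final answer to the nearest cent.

Assessed value = $1,511,000 × 0.818 = $1,235,998
City of Corbett: $1,235,998 × 0.00352 = $4,350.71296
Fairoaks ISD: $1,235,998 × 0.01957 = $24,188.48086
Cedarvale County: $1,235,998 × 0.00983 = $12,149.86034
Cedarvale Township: $1,235,998 × 0.00592 = $7,317.10816
Total = $48,006.16232

$48,006.16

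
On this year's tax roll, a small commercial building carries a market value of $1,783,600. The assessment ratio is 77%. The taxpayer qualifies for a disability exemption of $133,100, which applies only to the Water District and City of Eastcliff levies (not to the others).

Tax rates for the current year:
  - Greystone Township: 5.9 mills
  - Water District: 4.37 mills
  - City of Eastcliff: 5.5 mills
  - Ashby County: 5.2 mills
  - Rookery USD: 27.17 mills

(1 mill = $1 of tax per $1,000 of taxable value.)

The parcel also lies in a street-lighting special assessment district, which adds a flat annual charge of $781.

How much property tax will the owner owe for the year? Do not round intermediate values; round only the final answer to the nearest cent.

$65,581.43

Assessed value = $1,783,600 × 0.77 = $1,373,372
Greystone Township: $1,373,372 × 0.0059 = $8,102.8948
Water District: ($1,373,372 − $133,100) × 0.00437 = $1,240,272 × 0.00437 = $5,419.98864
City of Eastcliff: ($1,373,372 − $133,100) × 0.0055 = $1,240,272 × 0.0055 = $6,821.496
Ashby County: $1,373,372 × 0.0052 = $7,141.5344
Rookery USD: $1,373,372 × 0.02717 = $37,314.51724
Levies subtotal = $64,800.43108
Total = $64,800.43108 + $781 = $65,581.43108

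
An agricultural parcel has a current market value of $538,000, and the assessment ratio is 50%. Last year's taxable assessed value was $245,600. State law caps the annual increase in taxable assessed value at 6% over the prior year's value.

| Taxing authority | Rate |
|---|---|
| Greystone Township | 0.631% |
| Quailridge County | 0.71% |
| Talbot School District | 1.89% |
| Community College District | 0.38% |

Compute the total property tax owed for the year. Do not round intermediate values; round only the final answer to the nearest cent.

Uncapped assessed value = $538,000 × 0.5 = $269,000
Cap limit = $245,600 × 1.06 = $260,336
Taxable assessed value = min($269,000, $260,336) = $260,336 (cap binds)
Greystone Township: $260,336 × 0.00631 = $1,642.72016
Quailridge County: $260,336 × 0.0071 = $1,848.3856
Talbot School District: $260,336 × 0.0189 = $4,920.3504
Community College District: $260,336 × 0.0038 = $989.2768
Total = $9,400.73296

$9,400.73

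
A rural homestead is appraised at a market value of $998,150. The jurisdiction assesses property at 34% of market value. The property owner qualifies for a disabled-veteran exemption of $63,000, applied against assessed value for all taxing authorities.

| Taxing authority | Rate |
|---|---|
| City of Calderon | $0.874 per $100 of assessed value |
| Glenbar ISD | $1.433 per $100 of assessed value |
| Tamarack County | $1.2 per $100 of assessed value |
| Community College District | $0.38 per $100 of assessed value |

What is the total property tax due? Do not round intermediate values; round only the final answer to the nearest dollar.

Assessed value = $998,150 × 0.34 = $339,371
Taxable value = $339,371 − $63,000 = $276,371
City of Calderon: $276,371 × 0.00874 = $2,415.48254
Glenbar ISD: $276,371 × 0.01433 = $3,960.39643
Tamarack County: $276,371 × 0.012 = $3,316.452
Community College District: $276,371 × 0.0038 = $1,050.2098
Total = $2,415.48254 + $3,960.39643 + $3,316.452 + $1,050.2098 = $10,742.54077

$10,743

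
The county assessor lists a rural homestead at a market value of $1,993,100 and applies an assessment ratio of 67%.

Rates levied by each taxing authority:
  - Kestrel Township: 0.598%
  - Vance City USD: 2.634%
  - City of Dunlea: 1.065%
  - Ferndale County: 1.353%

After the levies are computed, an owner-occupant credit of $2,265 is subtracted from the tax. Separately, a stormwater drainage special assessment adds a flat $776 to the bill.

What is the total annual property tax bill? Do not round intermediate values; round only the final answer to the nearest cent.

$73,959.80

Assessed value = $1,993,100 × 0.67 = $1,335,377
Kestrel Township: $1,335,377 × 0.00598 = $7,985.55446
Vance City USD: $1,335,377 × 0.02634 = $35,173.83018
City of Dunlea: $1,335,377 × 0.01065 = $14,221.76505
Ferndale County: $1,335,377 × 0.01353 = $18,067.65081
Levies subtotal = $75,448.8005
After credit = $75,448.8005 − $2,265 = $73,183.8005
Total = $73,183.8005 + $776 = $73,959.8005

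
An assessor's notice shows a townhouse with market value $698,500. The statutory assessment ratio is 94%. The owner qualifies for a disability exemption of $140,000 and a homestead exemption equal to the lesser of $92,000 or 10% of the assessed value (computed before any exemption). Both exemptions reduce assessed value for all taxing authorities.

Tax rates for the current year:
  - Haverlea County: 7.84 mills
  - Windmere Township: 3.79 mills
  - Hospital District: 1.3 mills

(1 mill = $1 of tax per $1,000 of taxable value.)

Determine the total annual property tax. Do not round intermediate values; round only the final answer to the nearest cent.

$5,830.54

Assessed value = $698,500 × 0.94 = $656,590
Homestead exemption = min($92,000, 10% × $656,590) = min($92,000, $65,659) = $65,659 (percentage binds)
Taxable value = $656,590 − $140,000 − $65,659 = $450,931
Haverlea County: $450,931 × 0.00784 = $3,535.29904
Windmere Township: $450,931 × 0.00379 = $1,709.02849
Hospital District: $450,931 × 0.0013 = $586.2103
Total = $5,830.53783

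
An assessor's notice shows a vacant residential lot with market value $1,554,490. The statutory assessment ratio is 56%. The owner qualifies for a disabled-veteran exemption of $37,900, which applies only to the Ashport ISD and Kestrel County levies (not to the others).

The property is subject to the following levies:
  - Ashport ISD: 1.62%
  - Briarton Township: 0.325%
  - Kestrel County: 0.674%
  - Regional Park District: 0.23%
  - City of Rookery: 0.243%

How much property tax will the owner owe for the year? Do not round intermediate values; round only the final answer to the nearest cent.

$26,046.88

Assessed value = $1,554,490 × 0.56 = $870,514.4
Ashport ISD: ($870,514.4 − $37,900) × 0.0162 = $832,614.4 × 0.0162 = $13,488.35328
Briarton Township: $870,514.4 × 0.00325 = $2,829.1718
Kestrel County: ($870,514.4 − $37,900) × 0.00674 = $832,614.4 × 0.00674 = $5,611.821056
Regional Park District: $870,514.4 × 0.0023 = $2,002.18312
City of Rookery: $870,514.4 × 0.00243 = $2,115.349992
Total = $26,046.879248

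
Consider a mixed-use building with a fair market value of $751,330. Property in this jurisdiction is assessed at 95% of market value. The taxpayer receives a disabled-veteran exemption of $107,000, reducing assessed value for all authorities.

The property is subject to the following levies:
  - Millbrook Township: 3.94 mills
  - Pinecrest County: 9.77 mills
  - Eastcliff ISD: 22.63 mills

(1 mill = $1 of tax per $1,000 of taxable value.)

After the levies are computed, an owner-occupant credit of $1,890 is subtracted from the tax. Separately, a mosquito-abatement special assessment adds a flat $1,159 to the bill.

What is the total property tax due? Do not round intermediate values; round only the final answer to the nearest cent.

$21,318.79

Assessed value = $751,330 × 0.95 = $713,763.5
Taxable value = $713,763.5 − $107,000 = $606,763.5
Millbrook Township: $606,763.5 × 0.00394 = $2,390.64819
Pinecrest County: $606,763.5 × 0.00977 = $5,928.079395
Eastcliff ISD: $606,763.5 × 0.02263 = $13,731.058005
Levies subtotal = $22,049.78559
After credit = $22,049.78559 − $1,890 = $20,159.78559
Total = $20,159.78559 + $1,159 = $21,318.78559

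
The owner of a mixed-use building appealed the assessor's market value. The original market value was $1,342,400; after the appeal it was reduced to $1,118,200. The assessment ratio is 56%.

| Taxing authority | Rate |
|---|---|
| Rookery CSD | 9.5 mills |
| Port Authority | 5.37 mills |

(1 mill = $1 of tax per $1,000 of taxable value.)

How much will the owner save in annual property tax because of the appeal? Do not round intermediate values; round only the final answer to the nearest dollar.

Old assessed value = $1,342,400 × 0.56 = $751,744
New assessed value = $1,118,200 × 0.56 = $626,192
Combined rate = 0.0095 + 0.00537 = 0.01487
Old tax = $751,744 × 0.01487 = $11,178.43328
New tax = $626,192 × 0.01487 = $9,311.47504
Reduction = $11,178.43328 − $9,311.47504 = $1,866.95824

$1,867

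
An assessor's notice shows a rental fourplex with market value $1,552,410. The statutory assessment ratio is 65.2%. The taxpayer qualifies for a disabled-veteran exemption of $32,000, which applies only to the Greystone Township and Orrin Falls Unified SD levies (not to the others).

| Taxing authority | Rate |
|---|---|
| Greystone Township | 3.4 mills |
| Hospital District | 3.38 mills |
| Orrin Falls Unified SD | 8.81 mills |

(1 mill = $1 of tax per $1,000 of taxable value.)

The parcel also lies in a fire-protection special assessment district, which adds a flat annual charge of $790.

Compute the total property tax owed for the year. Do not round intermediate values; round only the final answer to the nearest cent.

Assessed value = $1,552,410 × 0.652 = $1,012,171.32
Greystone Township: ($1,012,171.32 − $32,000) × 0.0034 = $980,171.32 × 0.0034 = $3,332.582488
Hospital District: $1,012,171.32 × 0.00338 = $3,421.1390616
Orrin Falls Unified SD: ($1,012,171.32 − $32,000) × 0.00881 = $980,171.32 × 0.00881 = $8,635.3093292
Levies subtotal = $15,389.0308788
Total = $15,389.0308788 + $790 = $16,179.0308788

$16,179.03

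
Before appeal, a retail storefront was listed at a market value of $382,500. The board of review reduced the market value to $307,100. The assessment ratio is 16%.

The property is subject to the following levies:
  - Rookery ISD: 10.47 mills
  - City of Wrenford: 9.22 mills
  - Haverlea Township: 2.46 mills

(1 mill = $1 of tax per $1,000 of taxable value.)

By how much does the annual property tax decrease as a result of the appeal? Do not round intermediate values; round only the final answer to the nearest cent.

$267.22

Old assessed value = $382,500 × 0.16 = $61,200
New assessed value = $307,100 × 0.16 = $49,136
Combined rate = 0.01047 + 0.00922 + 0.00246 = 0.02215
Old tax = $61,200 × 0.02215 = $1,355.58
New tax = $49,136 × 0.02215 = $1,088.3624
Reduction = $1,355.58 − $1,088.3624 = $267.2176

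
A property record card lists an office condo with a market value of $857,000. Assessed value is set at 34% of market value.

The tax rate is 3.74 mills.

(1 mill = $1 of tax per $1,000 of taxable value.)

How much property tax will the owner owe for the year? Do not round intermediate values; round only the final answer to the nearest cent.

Assessed value = $857,000 × 0.34 = $291,380
Tax = $291,380 × 0.00374 = $1,089.7612

$1,089.76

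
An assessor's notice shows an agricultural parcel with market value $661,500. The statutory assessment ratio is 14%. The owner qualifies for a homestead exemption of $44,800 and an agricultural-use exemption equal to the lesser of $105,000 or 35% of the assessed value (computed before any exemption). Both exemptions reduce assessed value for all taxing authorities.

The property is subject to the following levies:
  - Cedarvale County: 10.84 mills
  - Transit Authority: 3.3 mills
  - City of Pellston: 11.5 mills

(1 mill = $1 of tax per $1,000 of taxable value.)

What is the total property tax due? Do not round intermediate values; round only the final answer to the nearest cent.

$394.77

Assessed value = $661,500 × 0.14 = $92,610
Agricultural-use exemption = min($105,000, 35% × $92,610) = min($105,000, $32,413.5) = $32,413.5 (percentage binds)
Taxable value = $92,610 − $44,800 − $32,413.5 = $15,396.5
Cedarvale County: $15,396.5 × 0.01084 = $166.89806
Transit Authority: $15,396.5 × 0.0033 = $50.80845
City of Pellston: $15,396.5 × 0.0115 = $177.05975
Total = $394.76626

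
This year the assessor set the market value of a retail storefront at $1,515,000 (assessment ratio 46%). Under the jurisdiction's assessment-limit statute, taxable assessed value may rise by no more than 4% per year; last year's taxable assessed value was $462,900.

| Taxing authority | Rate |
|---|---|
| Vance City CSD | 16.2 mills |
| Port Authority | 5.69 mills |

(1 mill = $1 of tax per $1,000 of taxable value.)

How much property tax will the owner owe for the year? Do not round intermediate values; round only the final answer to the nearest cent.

$10,538.20

Uncapped assessed value = $1,515,000 × 0.46 = $696,900
Cap limit = $462,900 × 1.04 = $481,416
Taxable assessed value = min($696,900, $481,416) = $481,416 (cap binds)
Vance City CSD: $481,416 × 0.0162 = $7,798.9392
Port Authority: $481,416 × 0.00569 = $2,739.25704
Total = $10,538.19624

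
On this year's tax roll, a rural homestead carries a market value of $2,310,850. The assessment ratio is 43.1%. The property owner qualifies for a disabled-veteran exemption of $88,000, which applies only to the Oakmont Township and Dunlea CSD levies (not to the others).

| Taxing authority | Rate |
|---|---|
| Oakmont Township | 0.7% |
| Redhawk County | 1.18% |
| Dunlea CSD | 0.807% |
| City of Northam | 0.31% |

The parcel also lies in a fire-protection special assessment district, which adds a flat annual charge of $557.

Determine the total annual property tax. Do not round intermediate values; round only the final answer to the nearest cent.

Assessed value = $2,310,850 × 0.431 = $995,976.35
Oakmont Township: ($995,976.35 − $88,000) × 0.007 = $907,976.35 × 0.007 = $6,355.83445
Redhawk County: $995,976.35 × 0.0118 = $11,752.52093
Dunlea CSD: ($995,976.35 − $88,000) × 0.00807 = $907,976.35 × 0.00807 = $7,327.3691445
City of Northam: $995,976.35 × 0.0031 = $3,087.526685
Levies subtotal = $28,523.2512095
Total = $28,523.2512095 + $557 = $29,080.2512095

$29,080.25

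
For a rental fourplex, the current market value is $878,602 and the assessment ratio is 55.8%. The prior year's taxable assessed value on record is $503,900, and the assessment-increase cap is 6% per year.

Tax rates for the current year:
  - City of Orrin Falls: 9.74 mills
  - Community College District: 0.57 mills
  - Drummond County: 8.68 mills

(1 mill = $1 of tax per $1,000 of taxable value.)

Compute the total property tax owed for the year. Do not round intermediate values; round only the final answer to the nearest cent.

Uncapped assessed value = $878,602 × 0.558 = $490,259.916
Cap limit = $503,900 × 1.06 = $534,134
Taxable assessed value = min($490,259.916, $534,134) = $490,259.916 (cap does not bind)
City of Orrin Falls: $490,259.916 × 0.00974 = $4,775.13158184
Community College District: $490,259.916 × 0.00057 = $279.44815212
Drummond County: $490,259.916 × 0.00868 = $4,255.45607088
Total = $9,310.03580484

$9,310.04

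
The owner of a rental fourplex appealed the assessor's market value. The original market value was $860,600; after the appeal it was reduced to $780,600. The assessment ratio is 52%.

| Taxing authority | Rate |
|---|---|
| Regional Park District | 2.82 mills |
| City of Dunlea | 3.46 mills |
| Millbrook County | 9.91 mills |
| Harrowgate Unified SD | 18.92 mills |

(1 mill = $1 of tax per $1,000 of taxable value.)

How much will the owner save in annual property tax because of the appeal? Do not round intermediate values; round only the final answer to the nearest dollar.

Old assessed value = $860,600 × 0.52 = $447,512
New assessed value = $780,600 × 0.52 = $405,912
Combined rate = 0.00282 + 0.00346 + 0.00991 + 0.01892 = 0.03511
Old tax = $447,512 × 0.03511 = $15,712.14632
New tax = $405,912 × 0.03511 = $14,251.57032
Reduction = $15,712.14632 − $14,251.57032 = $1,460.576

$1,461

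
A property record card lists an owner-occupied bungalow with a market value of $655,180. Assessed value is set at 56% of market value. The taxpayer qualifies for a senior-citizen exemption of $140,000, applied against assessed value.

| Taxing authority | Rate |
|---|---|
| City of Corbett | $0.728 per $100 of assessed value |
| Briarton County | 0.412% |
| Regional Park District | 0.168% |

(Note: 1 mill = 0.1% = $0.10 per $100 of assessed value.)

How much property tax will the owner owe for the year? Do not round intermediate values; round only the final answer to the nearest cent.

$2,967.86

Assessed value = $655,180 × 0.56 = $366,900.8
Taxable value = $366,900.8 − $140,000 = $226,900.8
City of Corbett: $226,900.8 × 0.00728 = $1,651.837824
Briarton County: $226,900.8 × 0.00412 = $934.831296
Regional Park District: $226,900.8 × 0.00168 = $381.193344
Total = $2,967.862464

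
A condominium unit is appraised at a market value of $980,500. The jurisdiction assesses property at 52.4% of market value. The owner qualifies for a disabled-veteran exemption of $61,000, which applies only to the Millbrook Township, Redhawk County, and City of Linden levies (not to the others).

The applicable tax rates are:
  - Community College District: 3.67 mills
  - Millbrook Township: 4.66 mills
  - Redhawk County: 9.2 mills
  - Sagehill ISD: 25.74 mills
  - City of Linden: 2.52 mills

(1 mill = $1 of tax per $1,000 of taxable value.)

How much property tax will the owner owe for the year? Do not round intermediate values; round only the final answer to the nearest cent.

$22,526.90

Assessed value = $980,500 × 0.524 = $513,782
Community College District: $513,782 × 0.00367 = $1,885.57994
Millbrook Township: ($513,782 − $61,000) × 0.00466 = $452,782 × 0.00466 = $2,109.96412
Redhawk County: ($513,782 − $61,000) × 0.0092 = $452,782 × 0.0092 = $4,165.5944
Sagehill ISD: $513,782 × 0.02574 = $13,224.74868
City of Linden: ($513,782 − $61,000) × 0.00252 = $452,782 × 0.00252 = $1,141.01064
Total = $22,526.89778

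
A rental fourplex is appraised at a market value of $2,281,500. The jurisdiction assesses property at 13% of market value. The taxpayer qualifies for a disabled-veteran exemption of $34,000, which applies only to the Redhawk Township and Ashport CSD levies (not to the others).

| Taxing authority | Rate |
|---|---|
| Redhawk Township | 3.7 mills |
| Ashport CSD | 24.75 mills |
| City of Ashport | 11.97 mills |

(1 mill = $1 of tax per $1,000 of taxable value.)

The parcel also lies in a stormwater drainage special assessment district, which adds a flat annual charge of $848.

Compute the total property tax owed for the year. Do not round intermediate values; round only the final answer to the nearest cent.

$11,869.07

Assessed value = $2,281,500 × 0.13 = $296,595
Redhawk Township: ($296,595 − $34,000) × 0.0037 = $262,595 × 0.0037 = $971.6015
Ashport CSD: ($296,595 − $34,000) × 0.02475 = $262,595 × 0.02475 = $6,499.22625
City of Ashport: $296,595 × 0.01197 = $3,550.24215
Levies subtotal = $11,021.0699
Total = $11,021.0699 + $848 = $11,869.0699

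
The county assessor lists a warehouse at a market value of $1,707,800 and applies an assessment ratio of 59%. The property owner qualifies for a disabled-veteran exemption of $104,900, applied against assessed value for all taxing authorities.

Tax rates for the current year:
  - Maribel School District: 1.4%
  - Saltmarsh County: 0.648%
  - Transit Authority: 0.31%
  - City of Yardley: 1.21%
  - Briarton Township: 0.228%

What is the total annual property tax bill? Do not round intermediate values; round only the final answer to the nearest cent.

$34,266.57

Assessed value = $1,707,800 × 0.59 = $1,007,602
Taxable value = $1,007,602 − $104,900 = $902,702
Maribel School District: $902,702 × 0.014 = $12,637.828
Saltmarsh County: $902,702 × 0.00648 = $5,849.50896
Transit Authority: $902,702 × 0.0031 = $2,798.3762
City of Yardley: $902,702 × 0.0121 = $10,922.6942
Briarton Township: $902,702 × 0.00228 = $2,058.16056
Total = $12,637.828 + $5,849.50896 + $2,798.3762 + $10,922.6942 + $2,058.16056 = $34,266.56792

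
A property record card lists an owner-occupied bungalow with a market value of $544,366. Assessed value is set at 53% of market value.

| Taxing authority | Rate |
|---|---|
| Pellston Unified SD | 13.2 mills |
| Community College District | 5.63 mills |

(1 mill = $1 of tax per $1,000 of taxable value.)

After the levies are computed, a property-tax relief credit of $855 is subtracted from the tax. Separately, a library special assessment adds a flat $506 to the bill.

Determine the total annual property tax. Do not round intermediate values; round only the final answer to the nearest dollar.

$5,084

Assessed value = $544,366 × 0.53 = $288,513.98
Pellston Unified SD: $288,513.98 × 0.0132 = $3,808.384536
Community College District: $288,513.98 × 0.00563 = $1,624.3337074
Levies subtotal = $5,432.7182434
After credit = $5,432.7182434 − $855 = $4,577.7182434
Total = $4,577.7182434 + $506 = $5,083.7182434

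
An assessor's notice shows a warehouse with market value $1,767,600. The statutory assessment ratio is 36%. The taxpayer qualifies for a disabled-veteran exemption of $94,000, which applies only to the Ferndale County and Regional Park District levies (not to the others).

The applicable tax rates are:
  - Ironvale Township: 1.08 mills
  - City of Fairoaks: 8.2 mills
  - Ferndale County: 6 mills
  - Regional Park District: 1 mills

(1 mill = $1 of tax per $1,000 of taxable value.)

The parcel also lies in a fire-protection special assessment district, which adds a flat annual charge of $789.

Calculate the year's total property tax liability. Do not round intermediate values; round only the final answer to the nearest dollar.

Assessed value = $1,767,600 × 0.36 = $636,336
Ironvale Township: $636,336 × 0.00108 = $687.24288
City of Fairoaks: $636,336 × 0.0082 = $5,217.9552
Ferndale County: ($636,336 − $94,000) × 0.006 = $542,336 × 0.006 = $3,254.016
Regional Park District: ($636,336 − $94,000) × 0.001 = $542,336 × 0.001 = $542.336
Levies subtotal = $9,701.55008
Total = $9,701.55008 + $789 = $10,490.55008

$10,491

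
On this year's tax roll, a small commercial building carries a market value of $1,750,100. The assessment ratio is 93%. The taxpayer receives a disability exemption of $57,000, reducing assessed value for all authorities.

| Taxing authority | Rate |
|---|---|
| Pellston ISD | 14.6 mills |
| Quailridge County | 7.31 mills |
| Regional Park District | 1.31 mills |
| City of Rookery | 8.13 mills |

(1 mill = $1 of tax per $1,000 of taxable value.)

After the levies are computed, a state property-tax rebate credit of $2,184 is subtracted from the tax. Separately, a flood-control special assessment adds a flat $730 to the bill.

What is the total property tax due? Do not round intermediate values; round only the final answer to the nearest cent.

Assessed value = $1,750,100 × 0.93 = $1,627,593
Taxable value = $1,627,593 − $57,000 = $1,570,593
Pellston ISD: $1,570,593 × 0.0146 = $22,930.6578
Quailridge County: $1,570,593 × 0.00731 = $11,481.03483
Regional Park District: $1,570,593 × 0.00131 = $2,057.47683
City of Rookery: $1,570,593 × 0.00813 = $12,768.92109
Levies subtotal = $49,238.09055
After credit = $49,238.09055 − $2,184 = $47,054.09055
Total = $47,054.09055 + $730 = $47,784.09055

$47,784.09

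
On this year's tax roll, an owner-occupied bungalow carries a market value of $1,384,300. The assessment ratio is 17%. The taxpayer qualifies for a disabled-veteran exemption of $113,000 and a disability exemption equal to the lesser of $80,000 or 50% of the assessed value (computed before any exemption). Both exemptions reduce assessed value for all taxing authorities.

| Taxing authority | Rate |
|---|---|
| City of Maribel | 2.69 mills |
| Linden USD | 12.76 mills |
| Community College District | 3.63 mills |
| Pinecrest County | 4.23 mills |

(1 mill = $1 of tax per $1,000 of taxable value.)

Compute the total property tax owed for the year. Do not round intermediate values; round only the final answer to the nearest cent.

$986.74

Assessed value = $1,384,300 × 0.17 = $235,331
Disability exemption = min($80,000, 50% × $235,331) = min($80,000, $117,665.5) = $80,000 (dollar cap binds)
Taxable value = $235,331 − $113,000 − $80,000 = $42,331
City of Maribel: $42,331 × 0.00269 = $113.87039
Linden USD: $42,331 × 0.01276 = $540.14356
Community College District: $42,331 × 0.00363 = $153.66153
Pinecrest County: $42,331 × 0.00423 = $179.06013
Total = $986.73561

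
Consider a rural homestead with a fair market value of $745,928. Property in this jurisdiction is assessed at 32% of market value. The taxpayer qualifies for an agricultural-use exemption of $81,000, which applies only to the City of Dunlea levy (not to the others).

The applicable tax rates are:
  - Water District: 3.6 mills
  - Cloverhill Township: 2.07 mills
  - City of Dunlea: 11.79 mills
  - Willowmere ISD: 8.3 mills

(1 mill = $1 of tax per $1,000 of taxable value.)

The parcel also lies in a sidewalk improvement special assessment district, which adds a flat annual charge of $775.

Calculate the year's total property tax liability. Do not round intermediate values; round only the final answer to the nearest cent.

Assessed value = $745,928 × 0.32 = $238,696.96
Water District: $238,696.96 × 0.0036 = $859.309056
Cloverhill Township: $238,696.96 × 0.00207 = $494.1027072
City of Dunlea: ($238,696.96 − $81,000) × 0.01179 = $157,696.96 × 0.01179 = $1,859.2471584
Willowmere ISD: $238,696.96 × 0.0083 = $1,981.184768
Levies subtotal = $5,193.8436896
Total = $5,193.8436896 + $775 = $5,968.8436896

$5,968.84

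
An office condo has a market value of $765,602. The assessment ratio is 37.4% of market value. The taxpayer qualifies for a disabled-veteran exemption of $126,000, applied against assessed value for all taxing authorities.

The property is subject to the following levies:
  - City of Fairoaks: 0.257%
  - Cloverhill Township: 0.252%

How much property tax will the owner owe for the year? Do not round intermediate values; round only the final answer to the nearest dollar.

Assessed value = $765,602 × 0.374 = $286,335.148
Taxable value = $286,335.148 − $126,000 = $160,335.148
City of Fairoaks: $160,335.148 × 0.00257 = $412.06133036
Cloverhill Township: $160,335.148 × 0.00252 = $404.04457296
Total = $412.06133036 + $404.04457296 = $816.10590332

$816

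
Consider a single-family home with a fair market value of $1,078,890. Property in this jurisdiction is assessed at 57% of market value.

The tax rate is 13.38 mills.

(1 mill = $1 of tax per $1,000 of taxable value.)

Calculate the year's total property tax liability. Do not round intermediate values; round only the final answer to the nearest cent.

$8,228.26

Assessed value = $1,078,890 × 0.57 = $614,967.3
Tax = $614,967.3 × 0.01338 = $8,228.262474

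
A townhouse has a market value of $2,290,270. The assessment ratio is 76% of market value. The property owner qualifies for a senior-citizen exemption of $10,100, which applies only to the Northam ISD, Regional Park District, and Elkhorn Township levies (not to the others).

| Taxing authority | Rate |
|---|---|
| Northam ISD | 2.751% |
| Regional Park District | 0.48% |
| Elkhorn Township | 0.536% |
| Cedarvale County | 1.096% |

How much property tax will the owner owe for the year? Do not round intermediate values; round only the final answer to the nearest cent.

$84,265.16

Assessed value = $2,290,270 × 0.76 = $1,740,605.2
Northam ISD: ($1,740,605.2 − $10,100) × 0.02751 = $1,730,505.2 × 0.02751 = $47,606.198052
Regional Park District: ($1,740,605.2 − $10,100) × 0.0048 = $1,730,505.2 × 0.0048 = $8,306.42496
Elkhorn Township: ($1,740,605.2 − $10,100) × 0.00536 = $1,730,505.2 × 0.00536 = $9,275.507872
Cedarvale County: $1,740,605.2 × 0.01096 = $19,077.032992
Total = $84,265.163876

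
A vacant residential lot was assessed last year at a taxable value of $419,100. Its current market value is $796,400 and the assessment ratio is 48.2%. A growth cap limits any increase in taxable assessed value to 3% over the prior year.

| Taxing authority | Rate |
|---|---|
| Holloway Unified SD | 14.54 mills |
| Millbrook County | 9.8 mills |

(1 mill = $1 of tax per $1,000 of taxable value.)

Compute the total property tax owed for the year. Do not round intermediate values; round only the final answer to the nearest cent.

Uncapped assessed value = $796,400 × 0.482 = $383,864.8
Cap limit = $419,100 × 1.03 = $431,673
Taxable assessed value = min($383,864.8, $431,673) = $383,864.8 (cap does not bind)
Holloway Unified SD: $383,864.8 × 0.01454 = $5,581.394192
Millbrook County: $383,864.8 × 0.0098 = $3,761.87504
Total = $9,343.269232

$9,343.27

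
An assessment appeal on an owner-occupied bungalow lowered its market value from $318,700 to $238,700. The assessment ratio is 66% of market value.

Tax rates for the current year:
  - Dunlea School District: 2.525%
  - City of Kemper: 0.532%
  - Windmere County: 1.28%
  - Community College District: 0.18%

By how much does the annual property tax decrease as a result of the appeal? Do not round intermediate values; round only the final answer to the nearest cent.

Old assessed value = $318,700 × 0.66 = $210,342
New assessed value = $238,700 × 0.66 = $157,542
Combined rate = 0.02525 + 0.00532 + 0.0128 + 0.0018 = 0.04517
Old tax = $210,342 × 0.04517 = $9,501.14814
New tax = $157,542 × 0.04517 = $7,116.17214
Reduction = $9,501.14814 − $7,116.17214 = $2,384.976

$2,384.98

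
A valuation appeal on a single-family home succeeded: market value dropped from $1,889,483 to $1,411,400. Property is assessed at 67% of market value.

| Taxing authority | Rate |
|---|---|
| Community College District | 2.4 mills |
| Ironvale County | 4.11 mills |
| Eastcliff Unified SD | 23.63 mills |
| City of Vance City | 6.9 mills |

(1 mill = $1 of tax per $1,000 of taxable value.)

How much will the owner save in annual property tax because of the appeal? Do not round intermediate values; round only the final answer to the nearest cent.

$11,864.49

Old assessed value = $1,889,483 × 0.67 = $1,265,953.61
New assessed value = $1,411,400 × 0.67 = $945,638
Combined rate = 0.0024 + 0.00411 + 0.02363 + 0.0069 = 0.03704
Old tax = $1,265,953.61 × 0.03704 = $46,890.9217144
New tax = $945,638 × 0.03704 = $35,026.43152
Reduction = $46,890.9217144 − $35,026.43152 = $11,864.4901944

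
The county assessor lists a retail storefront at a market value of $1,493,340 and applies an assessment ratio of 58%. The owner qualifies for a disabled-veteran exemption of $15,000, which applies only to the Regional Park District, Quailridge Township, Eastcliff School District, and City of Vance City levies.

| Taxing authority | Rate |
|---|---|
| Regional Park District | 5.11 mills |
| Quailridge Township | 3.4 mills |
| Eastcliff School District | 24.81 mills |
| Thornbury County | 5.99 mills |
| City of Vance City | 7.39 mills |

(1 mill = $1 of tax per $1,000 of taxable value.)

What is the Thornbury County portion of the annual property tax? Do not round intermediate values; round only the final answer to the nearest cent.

Assessed value = $1,493,340 × 0.58 = $866,137.2
Thornbury County taxable value = $866,137.2 (exemption does not apply)
Thornbury County levy = $866,137.2 × 0.00599 = $5,188.161828

$5,188.16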